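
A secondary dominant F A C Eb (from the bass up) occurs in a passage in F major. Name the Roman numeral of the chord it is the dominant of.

The chord is a dominant seventh chord on F.
A dominant resolves down a perfect fifth: F → Bb. In F major, Bb is scale degree 4, i.e. IV.

IV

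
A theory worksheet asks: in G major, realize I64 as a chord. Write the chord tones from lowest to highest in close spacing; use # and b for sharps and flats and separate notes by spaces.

In G major, the tonic is G, and the diatonic chord built there is a major triad.
That chord is spelled G-B-D.
The figured bass 64 indicates second inversion, placing the fifth (D) in the bass: D-G-B.

D G B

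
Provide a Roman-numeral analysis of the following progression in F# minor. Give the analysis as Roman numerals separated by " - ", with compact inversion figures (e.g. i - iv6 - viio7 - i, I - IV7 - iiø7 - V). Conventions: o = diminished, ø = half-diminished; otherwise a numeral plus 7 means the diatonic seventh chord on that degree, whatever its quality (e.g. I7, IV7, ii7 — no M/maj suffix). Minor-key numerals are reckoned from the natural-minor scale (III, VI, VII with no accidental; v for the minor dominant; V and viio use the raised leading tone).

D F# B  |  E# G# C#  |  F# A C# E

D-F#-B: minor triad on B = scale degree 4 → iv6.
E#-G#-C# has root C#, degree 5 in F# minor, so V6.
F#-A-C#-E has root F#, degree 1 in F# minor, so i7.

iv6 - V6 - i7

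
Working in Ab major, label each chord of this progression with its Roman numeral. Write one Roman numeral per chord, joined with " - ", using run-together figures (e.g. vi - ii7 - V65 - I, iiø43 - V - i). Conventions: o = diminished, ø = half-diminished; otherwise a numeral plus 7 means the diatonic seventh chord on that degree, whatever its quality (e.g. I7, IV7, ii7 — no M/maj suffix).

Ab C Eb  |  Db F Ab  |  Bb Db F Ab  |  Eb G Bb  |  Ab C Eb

Ab-C-Eb: major triad on Ab = scale degree 1 → I.
Db-F-Ab: major triad on Db = scale degree 4 → IV.
Bb-Db-F-Ab: minor seventh chord on Bb = scale degree 2 → ii7.
Eb-G-Bb: root Eb is the dominant; major triad there is V.
Ab-C-Eb: root Ab is the tonic; major triad there is I.

I - IV - ii7 - V - I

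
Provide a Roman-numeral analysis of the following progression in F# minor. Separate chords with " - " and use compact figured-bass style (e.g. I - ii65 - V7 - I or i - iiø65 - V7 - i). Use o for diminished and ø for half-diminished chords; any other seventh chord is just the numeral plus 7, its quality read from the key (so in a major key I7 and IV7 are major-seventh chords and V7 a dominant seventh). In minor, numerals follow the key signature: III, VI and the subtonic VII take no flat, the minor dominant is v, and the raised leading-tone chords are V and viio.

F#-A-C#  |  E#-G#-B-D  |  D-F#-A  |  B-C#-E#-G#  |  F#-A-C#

i - viio7 - VI - V42 - i

F#-A-C# has root F#, degree 1 in F# minor, so i.
E#-G#-B-D: fully diminished seventh chord on E# = scale degree 7 → viio7.
D-F#-A: root D is the submediant; major triad there is VI.
B-C#-E#-G#: dominant seventh chord on C# = scale degree 5 → V42.
F#-A-C#: root F# is the tonic; minor triad there is i.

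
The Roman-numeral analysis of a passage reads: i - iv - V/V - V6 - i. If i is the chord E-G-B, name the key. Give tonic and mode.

The chord Em is a minor triad rooted on E; its label is i.
If E is scale degree 1 and the mode makes that degree carry a minor triad, the tonic is E and the mode is minor.

E minor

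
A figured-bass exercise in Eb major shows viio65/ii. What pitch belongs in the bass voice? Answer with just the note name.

The applied chord viio65/ii is rooted on E: E-G-Bb-Db.
The figure 65 means first inversion — the third is in the bass.

G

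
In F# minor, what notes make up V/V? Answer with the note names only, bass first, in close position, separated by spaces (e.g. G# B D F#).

G# B# D#

V/V is a secondary dominant — the dominant triad of V. V in F# minor is C#, so the applied chord's root is G#, a perfect fifth above.
Building a major triad on G# gives G#-B#-D#.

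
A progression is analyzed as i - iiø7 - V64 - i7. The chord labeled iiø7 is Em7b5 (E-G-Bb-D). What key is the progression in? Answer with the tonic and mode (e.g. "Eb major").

The chord Em7b5 is a half-diminished seventh chord rooted on E; its label is iiø7.
Counting down one scale step from E places the tonic on D; a half-diminished seventh chord on degree 2 is diatonic only in minor.

D minor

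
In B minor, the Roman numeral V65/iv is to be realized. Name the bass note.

The applied chord V65/iv is rooted on B: B-D#-F#-A.
The figure 65 means first inversion — the third is in the bass.

D#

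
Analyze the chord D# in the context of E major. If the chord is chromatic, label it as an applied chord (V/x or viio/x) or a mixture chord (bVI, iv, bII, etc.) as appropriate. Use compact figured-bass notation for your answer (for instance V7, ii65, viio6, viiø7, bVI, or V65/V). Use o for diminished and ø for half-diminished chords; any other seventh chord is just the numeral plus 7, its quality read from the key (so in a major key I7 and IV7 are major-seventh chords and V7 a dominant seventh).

Stacked in thirds the chord is D#-F##-A#: a major triad on D#.
D# is not a diatonic chord root with this quality in E major, but it lies a perfect fifth above G# (iii), so the chord functions as an applied dominant of iii.

V/iii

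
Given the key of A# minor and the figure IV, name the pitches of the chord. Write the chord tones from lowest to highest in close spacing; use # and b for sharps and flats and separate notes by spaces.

Scale degree 4 in A# minor is D#; here the chord built on it is altered to a major triad. IV is the major subdominant, borrowed from the parallel major.
So the chord is D#-F##-A#.

D# F## A#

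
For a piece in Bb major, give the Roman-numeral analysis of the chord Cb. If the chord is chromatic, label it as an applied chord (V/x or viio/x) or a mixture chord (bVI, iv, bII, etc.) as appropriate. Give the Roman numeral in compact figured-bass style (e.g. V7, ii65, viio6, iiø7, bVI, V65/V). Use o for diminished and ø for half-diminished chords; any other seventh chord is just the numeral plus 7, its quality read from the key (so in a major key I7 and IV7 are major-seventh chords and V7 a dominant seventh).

The pitches Cb-Eb-Gb form a major triad rooted on Cb.
Cb is the lowered second degree of Bb major (diatonic 2 would be C). This is the Neapolitan chord — a major triad on the lowered second degree.

bII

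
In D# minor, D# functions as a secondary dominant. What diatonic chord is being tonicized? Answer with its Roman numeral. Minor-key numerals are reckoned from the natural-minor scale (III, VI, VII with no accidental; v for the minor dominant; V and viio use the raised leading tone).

The chord is a major triad on D#.
A dominant resolves down a perfect fifth: D# → G#. In D# minor, G# is scale degree 4, i.e. iv.

iv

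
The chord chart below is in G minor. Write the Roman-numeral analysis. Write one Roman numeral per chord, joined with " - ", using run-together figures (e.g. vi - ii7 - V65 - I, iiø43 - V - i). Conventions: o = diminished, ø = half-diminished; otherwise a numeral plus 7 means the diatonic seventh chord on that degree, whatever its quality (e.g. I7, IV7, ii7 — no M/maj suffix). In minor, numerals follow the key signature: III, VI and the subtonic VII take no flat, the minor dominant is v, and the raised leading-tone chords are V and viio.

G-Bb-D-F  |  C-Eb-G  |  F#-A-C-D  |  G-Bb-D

i7 - iv - V65 - i

G-Bb-D-F: root G is the tonic; minor seventh chord there is i7.
C-Eb-G: minor triad on C = scale degree 4 → iv.
F#-A-C-D has root D, degree 5 in G minor, so V65.
G-Bb-D: minor triad on G = scale degree 1 → i.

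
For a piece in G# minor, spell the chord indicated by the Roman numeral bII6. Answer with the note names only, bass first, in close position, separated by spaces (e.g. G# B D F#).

Scale degree 2 in G# minor is A#; lowering it a half step gives A. bII6 is the Neapolitan sixth — a major triad on the lowered second degree, here in its customary first inversion.
So the chord is A-C#-E.
The figured bass 6 indicates first inversion, placing the third (C#) in the bass: C#-E-A.

C# E A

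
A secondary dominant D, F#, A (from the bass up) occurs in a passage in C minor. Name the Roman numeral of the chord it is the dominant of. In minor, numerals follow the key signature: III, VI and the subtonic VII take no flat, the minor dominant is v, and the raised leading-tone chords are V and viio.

V

The chord is a major triad on D.
A dominant resolves down a perfect fifth: D → G. In C minor, G is scale degree 5, i.e. V.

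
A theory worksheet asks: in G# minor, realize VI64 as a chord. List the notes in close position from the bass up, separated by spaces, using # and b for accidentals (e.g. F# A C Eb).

B E G#

The numeral's case and figure indicate a major triad. In G# minor its root, the submediant, is E.
That chord is spelled E-G#-B.
The figured bass 64 indicates second inversion, placing the fifth (B) in the bass: B-E-G#.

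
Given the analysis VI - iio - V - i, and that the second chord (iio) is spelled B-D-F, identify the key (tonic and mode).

The chord Bdim is a diminished triad rooted on B; its label is iio.
If B is scale degree 2 and the mode makes that degree carry a diminished triad, the tonic is A and the mode is minor.

A minor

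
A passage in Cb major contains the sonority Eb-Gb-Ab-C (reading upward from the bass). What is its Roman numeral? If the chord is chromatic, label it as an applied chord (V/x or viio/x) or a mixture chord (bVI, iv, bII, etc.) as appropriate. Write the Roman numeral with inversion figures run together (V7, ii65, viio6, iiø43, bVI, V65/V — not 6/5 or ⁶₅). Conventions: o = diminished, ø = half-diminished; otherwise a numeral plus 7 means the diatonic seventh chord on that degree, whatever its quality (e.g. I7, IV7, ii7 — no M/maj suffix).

Stacked in thirds the chord is Ab-C-Eb-Gb: a dominant seventh chord on Ab.
Ab is not a diatonic chord root with this quality in Cb major, but it lies a perfect fifth above Db (ii), so the chord functions as an applied dominant of ii.
With Eb in the bass the chord is in second inversion, so the figured bass is 43.

V43/ii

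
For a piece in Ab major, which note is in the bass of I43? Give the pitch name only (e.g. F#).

Eb

I in Ab major has root Ab; the chord is Ab-C-Eb-G.
The figure 43 means second inversion — the fifth is in the bass.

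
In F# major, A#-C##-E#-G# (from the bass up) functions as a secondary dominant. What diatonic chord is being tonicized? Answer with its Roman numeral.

The chord is a dominant seventh chord on A#.
A dominant resolves down a perfect fifth: A# → D#. In F# major, D# is scale degree 6, i.e. vi.

vi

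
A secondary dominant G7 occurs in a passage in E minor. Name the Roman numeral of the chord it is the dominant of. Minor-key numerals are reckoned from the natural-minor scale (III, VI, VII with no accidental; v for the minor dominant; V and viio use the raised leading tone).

The chord is a dominant seventh chord on G.
A dominant resolves down a perfect fifth: G → C. In E minor, C is scale degree 6, i.e. VI.

VI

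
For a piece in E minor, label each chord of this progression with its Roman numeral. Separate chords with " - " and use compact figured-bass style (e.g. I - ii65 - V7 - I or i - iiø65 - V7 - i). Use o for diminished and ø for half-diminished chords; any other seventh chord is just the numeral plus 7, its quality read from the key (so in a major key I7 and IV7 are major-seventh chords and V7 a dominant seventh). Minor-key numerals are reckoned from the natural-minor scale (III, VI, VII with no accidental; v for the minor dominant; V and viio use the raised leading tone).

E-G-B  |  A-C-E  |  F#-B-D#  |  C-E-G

i - iv - V64 - VI

E-G-B: minor triad on E = scale degree 1 → i.
A-C-E: minor triad on A = scale degree 4 → iv.
F#-B-D#: root B is the dominant; major triad there is V64.
C-E-G: major triad on C = scale degree 6 → VI.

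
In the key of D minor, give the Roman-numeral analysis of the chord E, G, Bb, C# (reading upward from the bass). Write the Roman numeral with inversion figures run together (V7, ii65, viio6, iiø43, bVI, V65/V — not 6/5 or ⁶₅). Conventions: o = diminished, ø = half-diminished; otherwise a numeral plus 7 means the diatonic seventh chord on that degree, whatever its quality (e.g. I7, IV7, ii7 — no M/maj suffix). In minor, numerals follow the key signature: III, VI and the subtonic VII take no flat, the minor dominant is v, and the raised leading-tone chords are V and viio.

viio65

Stacked in thirds the chord is C#-E-G-Bb: a fully diminished seventh chord on C#.
In D minor, C# is the leading tone; the diatonic fully diminished seventh chord there is viio7.
With E in the bass the chord is in first inversion, so the figured bass is 65.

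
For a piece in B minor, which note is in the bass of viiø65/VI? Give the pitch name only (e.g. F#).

A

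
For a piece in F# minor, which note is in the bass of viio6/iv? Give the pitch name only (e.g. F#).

C#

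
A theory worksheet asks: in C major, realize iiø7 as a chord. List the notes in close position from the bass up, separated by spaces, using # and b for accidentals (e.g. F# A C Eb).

D F Ab C

Scale degree 2 in C major is D; here the chord built on it is altered to a half-diminished seventh chord. iiø7 is the half-diminished supertonic seventh, borrowed from the parallel minor.
So the chord is D-F-Ab-C.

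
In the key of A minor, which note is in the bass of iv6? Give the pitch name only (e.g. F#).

F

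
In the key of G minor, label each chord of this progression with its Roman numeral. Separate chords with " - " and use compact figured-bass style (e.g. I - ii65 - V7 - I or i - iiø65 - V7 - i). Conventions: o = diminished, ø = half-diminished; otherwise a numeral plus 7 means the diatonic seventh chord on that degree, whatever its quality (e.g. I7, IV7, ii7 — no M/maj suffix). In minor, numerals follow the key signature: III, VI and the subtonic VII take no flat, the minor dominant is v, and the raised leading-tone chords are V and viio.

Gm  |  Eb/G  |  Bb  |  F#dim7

i - VI6 - III - viio7

Gm: minor triad on G = scale degree 1 → i.
Eb/G: root Eb is the submediant; major triad there is VI6.
Bb: major triad on Bb = scale degree 3 → III.
F#dim7: fully diminished seventh chord on F# = scale degree 7 → viio7.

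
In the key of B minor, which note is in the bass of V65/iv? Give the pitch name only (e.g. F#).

The applied chord V65/iv is rooted on B: B-D#-F#-A.
The figure 65 means first inversion — the third is in the bass.

D#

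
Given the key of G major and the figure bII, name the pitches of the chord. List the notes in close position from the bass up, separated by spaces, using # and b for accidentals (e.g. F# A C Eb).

Ab C Eb

Scale degree 2 in G major is A; lowering it a half step gives Ab. bII is the Neapolitan chord — a major triad on the lowered second degree.
So the chord is Ab-C-Eb.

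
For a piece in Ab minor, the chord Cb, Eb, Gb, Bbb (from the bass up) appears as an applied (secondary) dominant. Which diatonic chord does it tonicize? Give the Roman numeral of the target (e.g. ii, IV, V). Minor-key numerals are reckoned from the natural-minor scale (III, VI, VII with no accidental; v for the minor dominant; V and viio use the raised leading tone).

VI

The chord is a dominant seventh chord on Cb.
A dominant resolves down a perfect fifth: Cb → Fb. In Ab minor, Fb is scale degree 6, i.e. VI.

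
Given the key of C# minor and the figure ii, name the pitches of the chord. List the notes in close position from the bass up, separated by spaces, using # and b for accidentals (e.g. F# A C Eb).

D# F# A#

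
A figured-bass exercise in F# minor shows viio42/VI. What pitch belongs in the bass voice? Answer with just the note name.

Bb

The applied chord viio42/VI is rooted on C#: C#-E-G-Bb.
The figure 42 means third inversion — the seventh is in the bass.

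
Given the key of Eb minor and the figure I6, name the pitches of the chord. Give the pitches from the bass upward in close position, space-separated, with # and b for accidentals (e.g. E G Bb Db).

Scale degree 1 in Eb minor is Eb; here the chord built on it is altered to a major triad. I6 is the major tonic (Picardy third), borrowed from the parallel major.
So the chord is Eb-G-Bb.
With the 6 figure the chord is in first inversion; from the bass G upward in close position it reads G-Bb-Eb.

G Bb Eb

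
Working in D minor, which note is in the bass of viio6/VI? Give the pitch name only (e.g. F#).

The applied chord viio6/VI is rooted on A: A-C-Eb.
The figure 6 means first inversion — the third is in the bass.

C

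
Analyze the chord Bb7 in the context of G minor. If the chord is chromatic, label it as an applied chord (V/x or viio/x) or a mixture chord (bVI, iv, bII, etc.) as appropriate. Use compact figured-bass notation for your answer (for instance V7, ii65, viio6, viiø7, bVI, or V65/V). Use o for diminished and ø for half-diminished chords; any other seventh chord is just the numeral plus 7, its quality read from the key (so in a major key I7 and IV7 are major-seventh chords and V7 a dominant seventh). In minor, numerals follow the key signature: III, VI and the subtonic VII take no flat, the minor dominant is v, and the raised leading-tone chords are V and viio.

V7/VI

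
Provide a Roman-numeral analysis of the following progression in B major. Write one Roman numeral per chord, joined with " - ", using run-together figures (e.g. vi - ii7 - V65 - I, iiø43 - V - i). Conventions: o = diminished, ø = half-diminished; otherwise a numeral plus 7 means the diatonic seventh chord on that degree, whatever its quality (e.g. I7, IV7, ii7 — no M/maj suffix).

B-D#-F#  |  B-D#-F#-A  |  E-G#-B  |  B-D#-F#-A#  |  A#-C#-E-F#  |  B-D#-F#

I - V7/IV - IV - I7 - V65 - I

B-D#-F#: root B is the tonic; major triad there is I.
B-D#-F#-A is the secondary dominant of IV (dominant seventh chord on B): V7/IV.
E-G#-B has root E, degree 4 in B major, so IV.
B-D#-F#-A# has root B, degree 1 in B major, so I7.
A#-C#-E-F#: root F# is the dominant; dominant seventh chord there is V65.
B-D#-F# has root B, degree 1 in B major, so I.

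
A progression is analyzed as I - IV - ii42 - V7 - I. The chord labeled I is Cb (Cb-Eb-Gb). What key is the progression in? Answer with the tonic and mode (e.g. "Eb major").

I is given as Cb-Eb-Gb — a major triad with root Cb.
If Cb is scale degree 1 and the mode makes that degree carry a major triad, the tonic is Cb and the mode is major.

Cb major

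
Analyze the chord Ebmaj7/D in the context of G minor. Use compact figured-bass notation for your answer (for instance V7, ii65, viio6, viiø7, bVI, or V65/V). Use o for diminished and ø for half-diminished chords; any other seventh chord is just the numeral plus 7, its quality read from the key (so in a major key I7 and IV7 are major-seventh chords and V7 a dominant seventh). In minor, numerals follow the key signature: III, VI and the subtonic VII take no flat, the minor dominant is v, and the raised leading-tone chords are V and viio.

VI42

Stacked in thirds the chord is Eb-G-Bb-D: a major seventh chord on Eb.
In G minor, Eb is the submediant; the diatonic major seventh chord there is VI7.
With D in the bass the chord is in third inversion, so the figured bass is 42.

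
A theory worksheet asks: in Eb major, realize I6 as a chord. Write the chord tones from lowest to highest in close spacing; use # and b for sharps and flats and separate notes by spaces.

The numeral's case and figure indicate a major triad. In Eb major its root, the first degree, is Eb.
Stacking thirds from Eb gives Eb-G-Bb.
With the 6 figure the chord is in first inversion; from the bass G upward in close position it reads G-Bb-Eb.

G Bb Eb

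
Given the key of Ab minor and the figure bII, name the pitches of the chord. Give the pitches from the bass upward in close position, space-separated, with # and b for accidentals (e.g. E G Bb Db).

Bbb Db Fb

Scale degree 2 in Ab minor is Bb; lowering it a half step gives Bbb. bII is the Neapolitan chord — a major triad on the lowered second degree.
So the chord is Bbb-Db-Fb.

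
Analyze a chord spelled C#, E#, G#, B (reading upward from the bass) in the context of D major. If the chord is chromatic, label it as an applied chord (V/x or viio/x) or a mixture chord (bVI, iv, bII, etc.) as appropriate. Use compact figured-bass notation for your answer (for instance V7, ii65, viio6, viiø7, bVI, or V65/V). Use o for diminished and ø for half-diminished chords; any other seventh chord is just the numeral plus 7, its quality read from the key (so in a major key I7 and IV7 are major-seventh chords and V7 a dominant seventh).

V7/iii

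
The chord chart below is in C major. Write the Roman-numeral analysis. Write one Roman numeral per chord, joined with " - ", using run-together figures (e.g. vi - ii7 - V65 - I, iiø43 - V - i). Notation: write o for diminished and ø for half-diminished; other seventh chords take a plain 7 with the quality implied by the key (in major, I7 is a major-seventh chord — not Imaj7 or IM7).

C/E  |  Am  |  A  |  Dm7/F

I6 - vi - V/ii - ii65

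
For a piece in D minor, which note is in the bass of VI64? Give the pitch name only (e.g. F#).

VI in D minor has root Bb; the chord is Bb-D-F.
The figure 64 means second inversion — the fifth is in the bass.

F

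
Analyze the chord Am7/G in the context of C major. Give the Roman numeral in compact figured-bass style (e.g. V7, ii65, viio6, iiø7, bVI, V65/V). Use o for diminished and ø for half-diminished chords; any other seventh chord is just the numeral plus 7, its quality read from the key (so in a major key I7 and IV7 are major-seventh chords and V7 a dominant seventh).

vi42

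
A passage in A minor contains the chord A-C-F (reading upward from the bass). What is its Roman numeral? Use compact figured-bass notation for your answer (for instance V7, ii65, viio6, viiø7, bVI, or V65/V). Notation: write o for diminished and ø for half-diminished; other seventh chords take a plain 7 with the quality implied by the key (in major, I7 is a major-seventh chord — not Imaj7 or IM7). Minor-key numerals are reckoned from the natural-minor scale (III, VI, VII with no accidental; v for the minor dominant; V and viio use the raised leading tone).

VI6

Stacked in thirds the chord is F-A-C: a major triad on F.
In A minor, F is the submediant; the diatonic major triad there is VI.
With A in the bass the chord is in first inversion, so the figured bass is 6.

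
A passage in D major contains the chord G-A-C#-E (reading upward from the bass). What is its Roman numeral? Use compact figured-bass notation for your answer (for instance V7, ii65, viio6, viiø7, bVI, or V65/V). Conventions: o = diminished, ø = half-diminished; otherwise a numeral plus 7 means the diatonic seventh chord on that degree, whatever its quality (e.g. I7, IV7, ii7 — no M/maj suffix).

V42

Stacked in thirds the chord is A-C#-E-G: a dominant seventh chord on A.
A is scale degree 5 in D major, and a dominant seventh chord on that degree is written V7.
With G in the bass the chord is in third inversion, so the figured bass is 42.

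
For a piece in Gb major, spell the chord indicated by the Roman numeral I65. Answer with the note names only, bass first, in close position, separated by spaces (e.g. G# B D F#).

Bb Db F Gb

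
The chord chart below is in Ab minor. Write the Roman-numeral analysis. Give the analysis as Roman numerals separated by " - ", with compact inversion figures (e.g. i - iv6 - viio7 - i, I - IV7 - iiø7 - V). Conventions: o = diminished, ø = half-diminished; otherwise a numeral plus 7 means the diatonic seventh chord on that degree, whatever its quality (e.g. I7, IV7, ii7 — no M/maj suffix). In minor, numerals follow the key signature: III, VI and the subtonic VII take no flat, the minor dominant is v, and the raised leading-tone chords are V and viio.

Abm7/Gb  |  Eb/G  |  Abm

i42 - V6 - i

Abm7/Gb: minor seventh chord on Ab = scale degree 1 → i42.
Eb/G has root Eb, degree 5 in Ab minor, so V6.
Abm: minor triad on Ab = scale degree 1 → i.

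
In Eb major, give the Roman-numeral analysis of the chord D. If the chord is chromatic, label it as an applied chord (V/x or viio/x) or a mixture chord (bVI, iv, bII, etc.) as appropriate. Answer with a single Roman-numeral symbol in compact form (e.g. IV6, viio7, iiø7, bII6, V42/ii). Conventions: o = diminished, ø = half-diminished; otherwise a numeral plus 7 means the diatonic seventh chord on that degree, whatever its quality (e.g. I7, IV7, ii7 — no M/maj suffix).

Stacked in thirds the chord is D-F#-A: a major triad on D.
D is not a diatonic chord root with this quality in Eb major, but it lies a perfect fifth above G (iii), so the chord functions as an applied dominant of iii.

V/iii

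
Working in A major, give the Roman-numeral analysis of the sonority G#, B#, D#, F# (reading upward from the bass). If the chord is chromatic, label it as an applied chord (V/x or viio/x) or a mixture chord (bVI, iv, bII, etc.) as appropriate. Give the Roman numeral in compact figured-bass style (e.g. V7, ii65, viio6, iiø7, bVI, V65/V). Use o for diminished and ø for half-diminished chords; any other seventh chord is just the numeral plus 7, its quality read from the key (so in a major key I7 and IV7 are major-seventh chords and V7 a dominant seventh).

Stacked in thirds the chord is G#-B#-D#-F#: a dominant seventh chord on G#.
G# is not a diatonic chord root with this quality in A major, but it lies a perfect fifth above C# (iii), so the chord functions as an applied dominant of iii.

V7/iii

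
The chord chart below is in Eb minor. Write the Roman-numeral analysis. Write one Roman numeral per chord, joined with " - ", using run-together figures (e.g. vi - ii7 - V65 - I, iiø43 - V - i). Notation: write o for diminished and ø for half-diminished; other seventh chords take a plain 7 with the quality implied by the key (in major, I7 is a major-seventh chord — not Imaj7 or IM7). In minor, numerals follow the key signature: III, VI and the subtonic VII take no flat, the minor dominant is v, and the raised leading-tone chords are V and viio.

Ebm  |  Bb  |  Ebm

i - V - i

Ebm has root Eb, degree 1 in Eb minor, so i.
Bb has root Bb, degree 5 in Eb minor, so V.
Ebm: root Eb is the tonic; minor triad there is i.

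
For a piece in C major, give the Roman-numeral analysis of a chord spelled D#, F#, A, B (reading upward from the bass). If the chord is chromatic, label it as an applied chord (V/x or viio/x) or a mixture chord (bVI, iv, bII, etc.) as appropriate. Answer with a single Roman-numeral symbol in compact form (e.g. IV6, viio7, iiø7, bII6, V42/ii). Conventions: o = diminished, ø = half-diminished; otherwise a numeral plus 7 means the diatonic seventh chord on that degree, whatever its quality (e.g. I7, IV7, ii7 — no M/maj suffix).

The pitches B-D#-F#-A form a dominant seventh chord rooted on B.
B is not a diatonic chord root with this quality in C major, but it lies a perfect fifth above E (iii), so the chord functions as an applied dominant of iii.
With D# in the bass the chord is in first inversion, so the figured bass is 65.

V65/iii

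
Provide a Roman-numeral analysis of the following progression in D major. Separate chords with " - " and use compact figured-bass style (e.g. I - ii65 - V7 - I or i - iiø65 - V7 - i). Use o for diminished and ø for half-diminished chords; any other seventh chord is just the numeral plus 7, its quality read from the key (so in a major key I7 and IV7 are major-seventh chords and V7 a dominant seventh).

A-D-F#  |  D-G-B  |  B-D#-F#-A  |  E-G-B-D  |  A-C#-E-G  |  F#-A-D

I64 - IV64 - V7/ii - ii7 - V7 - I6

A-D-F# has root D, degree 1 in D major, so I64.
D-G-B: root G is the subdominant; major triad there is IV64.
B-D#-F#-A is the secondary dominant of ii (dominant seventh chord on B): V7/ii.
E-G-B-D: minor seventh chord on E = scale degree 2 → ii7.
A-C#-E-G has root A, degree 5 in D major, so V7.
F#-A-D: root D is the tonic; major triad there is I6.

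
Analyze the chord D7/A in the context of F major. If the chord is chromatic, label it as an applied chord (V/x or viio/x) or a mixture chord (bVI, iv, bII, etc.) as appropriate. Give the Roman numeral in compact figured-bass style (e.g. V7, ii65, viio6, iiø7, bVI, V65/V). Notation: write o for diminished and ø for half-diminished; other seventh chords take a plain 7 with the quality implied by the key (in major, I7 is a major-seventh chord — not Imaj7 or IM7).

V43/ii

Stacked in thirds the chord is D-F#-A-C: a dominant seventh chord on D.
D is not a diatonic chord root with this quality in F major, but it lies a perfect fifth above G (ii), so the chord functions as an applied dominant of ii.
With A in the bass the chord is in second inversion, so the figured bass is 43.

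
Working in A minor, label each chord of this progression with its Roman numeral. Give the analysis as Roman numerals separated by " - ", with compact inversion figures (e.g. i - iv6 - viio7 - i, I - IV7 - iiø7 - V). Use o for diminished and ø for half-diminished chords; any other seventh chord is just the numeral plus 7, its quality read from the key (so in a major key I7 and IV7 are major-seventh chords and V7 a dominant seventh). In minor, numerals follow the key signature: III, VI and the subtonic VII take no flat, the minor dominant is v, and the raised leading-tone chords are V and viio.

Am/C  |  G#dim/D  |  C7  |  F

Am/C: minor triad on A = scale degree 1 → i6.
G#dim/D has root G#, degree 7 in A minor, so viio64.
C7: chromatic; C is V of VI, so V7/VI.
F: major triad on F = scale degree 6 → VI.

i6 - viio64 - V7/VI - VI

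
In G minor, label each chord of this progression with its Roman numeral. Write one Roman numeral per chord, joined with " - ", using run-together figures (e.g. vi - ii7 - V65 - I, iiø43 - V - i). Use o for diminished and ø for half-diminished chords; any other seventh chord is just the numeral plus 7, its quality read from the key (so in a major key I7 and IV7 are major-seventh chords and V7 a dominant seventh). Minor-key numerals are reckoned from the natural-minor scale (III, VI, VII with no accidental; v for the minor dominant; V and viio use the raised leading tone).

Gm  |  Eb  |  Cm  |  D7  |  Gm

Gm has root G, degree 1 in G minor, so i.
Eb has root Eb, degree 6 in G minor, so VI.
Cm has root C, degree 4 in G minor, so iv.
D7: dominant seventh chord on D = scale degree 5 → V7.
Gm has root G, degree 1 in G minor, so i.

i - VI - iv - V7 - i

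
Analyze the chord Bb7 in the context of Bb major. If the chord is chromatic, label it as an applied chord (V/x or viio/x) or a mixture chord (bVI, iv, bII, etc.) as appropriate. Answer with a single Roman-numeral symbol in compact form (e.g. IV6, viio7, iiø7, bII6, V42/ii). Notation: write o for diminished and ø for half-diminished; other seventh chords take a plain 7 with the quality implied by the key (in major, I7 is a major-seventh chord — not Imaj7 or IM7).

V7/IV

Stacked in thirds the chord is Bb-D-F-Ab: a dominant seventh chord on Bb.
Bb is not a diatonic chord root with this quality in Bb major, but it lies a perfect fifth above Eb (IV), so the chord functions as an applied dominant of IV.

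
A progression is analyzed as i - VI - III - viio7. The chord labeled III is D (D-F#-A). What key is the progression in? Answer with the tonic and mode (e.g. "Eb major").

The chord D is a major triad rooted on D; its label is III.
If D is scale degree 3 and the mode makes that degree carry a major triad, the tonic is B and the mode is minor.

B minor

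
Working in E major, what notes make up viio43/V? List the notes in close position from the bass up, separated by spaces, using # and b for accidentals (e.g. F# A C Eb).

The slash marks an applied leading-tone chord: viio of V. In E major, V is B, so the leading tone to it is A#, a half step below.
Building a fully diminished seventh chord on A# gives A#-C#-E-G.
The figured bass 43 indicates second inversion, placing the fifth (E) in the bass: E-G-A#-C#.

E G A# C#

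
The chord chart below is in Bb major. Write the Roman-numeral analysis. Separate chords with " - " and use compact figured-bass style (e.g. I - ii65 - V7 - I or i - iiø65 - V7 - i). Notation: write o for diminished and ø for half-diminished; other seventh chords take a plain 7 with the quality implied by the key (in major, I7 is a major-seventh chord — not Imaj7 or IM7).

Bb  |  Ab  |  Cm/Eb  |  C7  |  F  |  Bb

I - bVII - ii6 - V7/V - V - I

Bb: root Bb is the tonic; major triad there is I.
Ab: major triad on Ab — chromatic; bVII (borrowed from the parallel minor).
Cm/Eb has root C, degree 2 in Bb major, so ii6.
C7 is the secondary dominant of V (dominant seventh chord on C): V7/V.
F has root F, degree 5 in Bb major, so V.
Bb: major triad on Bb = scale degree 1 → I.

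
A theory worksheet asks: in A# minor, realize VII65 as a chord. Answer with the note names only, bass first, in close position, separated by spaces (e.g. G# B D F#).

B# D# F# G#

In A# minor, the subtonic is G#, and the diatonic chord built there is a dominant seventh chord.
Stacking thirds from G# gives G#-B#-D#-F#.
The figured bass 65 indicates first inversion, placing the third (B#) in the bass: B#-D#-F#-G#.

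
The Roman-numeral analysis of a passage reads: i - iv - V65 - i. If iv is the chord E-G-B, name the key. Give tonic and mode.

iv is given as E-G-B — a minor triad with root E.
If E is scale degree 4 and the mode makes that degree carry a minor triad, the tonic is B and the mode is minor.

B minor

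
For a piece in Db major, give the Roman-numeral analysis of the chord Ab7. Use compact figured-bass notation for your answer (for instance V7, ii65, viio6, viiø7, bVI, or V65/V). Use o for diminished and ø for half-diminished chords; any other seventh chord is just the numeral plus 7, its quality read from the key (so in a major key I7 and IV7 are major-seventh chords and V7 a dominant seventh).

Stacked in thirds the chord is Ab-C-Eb-Gb: a dominant seventh chord on Ab.
Ab is scale degree 5 in Db major, and a dominant seventh chord on that degree is written V7.

V7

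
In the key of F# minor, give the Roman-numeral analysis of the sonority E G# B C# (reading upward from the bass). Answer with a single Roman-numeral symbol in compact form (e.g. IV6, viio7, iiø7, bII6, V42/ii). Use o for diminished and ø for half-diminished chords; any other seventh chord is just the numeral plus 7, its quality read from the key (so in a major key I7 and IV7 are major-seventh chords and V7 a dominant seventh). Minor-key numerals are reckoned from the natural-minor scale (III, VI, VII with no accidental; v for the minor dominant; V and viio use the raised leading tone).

v65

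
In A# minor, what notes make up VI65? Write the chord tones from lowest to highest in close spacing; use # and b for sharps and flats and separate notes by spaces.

A# C# E# F#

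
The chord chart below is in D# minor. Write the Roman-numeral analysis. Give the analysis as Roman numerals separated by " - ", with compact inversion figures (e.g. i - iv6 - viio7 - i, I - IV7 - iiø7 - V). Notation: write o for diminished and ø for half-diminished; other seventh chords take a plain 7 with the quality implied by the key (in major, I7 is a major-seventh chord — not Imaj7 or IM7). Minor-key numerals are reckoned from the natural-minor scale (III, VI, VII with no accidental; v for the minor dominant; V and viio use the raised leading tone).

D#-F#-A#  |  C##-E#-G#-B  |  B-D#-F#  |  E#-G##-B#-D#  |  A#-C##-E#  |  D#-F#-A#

D#-F#-A#: root D# is the tonic; minor triad there is i.
C##-E#-G#-B has root C##, degree 7 in D# minor, so viio7.
B-D#-F# has root B, degree 6 in D# minor, so VI.
E#-G##-B#-D# is the secondary dominant of V (dominant seventh chord on E#): V7/V.
A#-C##-E# has root A#, degree 5 in D# minor, so V.
D#-F#-A#: minor triad on D# = scale degree 1 → i.

i - viio7 - VI - V7/V - V - i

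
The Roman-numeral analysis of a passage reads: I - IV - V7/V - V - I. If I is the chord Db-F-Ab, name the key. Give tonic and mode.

Db major

The chord Db is a major triad rooted on Db; its label is I.
If Db is scale degree 1 and the mode makes that degree carry a major triad, the tonic is Db and the mode is major.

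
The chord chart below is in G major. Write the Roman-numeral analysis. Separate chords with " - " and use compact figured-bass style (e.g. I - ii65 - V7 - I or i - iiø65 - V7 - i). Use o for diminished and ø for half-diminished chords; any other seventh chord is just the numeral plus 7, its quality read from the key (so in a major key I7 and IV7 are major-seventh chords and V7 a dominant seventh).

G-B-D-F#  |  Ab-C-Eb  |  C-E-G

G-B-D-F#: root G is the tonic; major seventh chord there is I7.
Ab-C-Eb is non-diatonic — a major triad on the lowered supertonic (Ab): the Neapolitan chord, bII.
C-E-G has root C, degree 4 in G major, so IV.

I7 - bII - IV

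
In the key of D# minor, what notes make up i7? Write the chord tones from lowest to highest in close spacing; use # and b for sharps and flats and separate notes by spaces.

D# F# A# C#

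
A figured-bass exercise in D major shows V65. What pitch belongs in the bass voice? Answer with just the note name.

C#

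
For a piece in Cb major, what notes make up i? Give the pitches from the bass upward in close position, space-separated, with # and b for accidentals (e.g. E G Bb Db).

Cb Ebb Gb

i is the minor tonic, borrowed from the parallel minor. In Cb major that root is Cb.
So the chord is Cb-Ebb-Gb, a minor triad.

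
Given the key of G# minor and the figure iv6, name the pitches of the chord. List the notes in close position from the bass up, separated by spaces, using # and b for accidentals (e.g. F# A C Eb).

In G# minor, scale degree 4 is C#, and the diatonic chord built there is a minor triad.
Stacking thirds from C# gives C#-E-G#.
With the 6 figure the chord is in first inversion; from the bass E upward in close position it reads E-G#-C#.

E G# C#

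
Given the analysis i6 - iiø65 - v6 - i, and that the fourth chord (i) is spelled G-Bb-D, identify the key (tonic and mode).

G minor

i is given as G-Bb-D — a minor triad with root G.
If G is scale degree 1 and the mode makes that degree carry a minor triad, the tonic is G and the mode is minor.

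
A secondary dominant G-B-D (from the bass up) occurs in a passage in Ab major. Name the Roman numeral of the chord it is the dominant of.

The chord is a major triad on G.
A dominant resolves down a perfect fifth: G → C. In Ab major, C is scale degree 3, i.e. iii.

iii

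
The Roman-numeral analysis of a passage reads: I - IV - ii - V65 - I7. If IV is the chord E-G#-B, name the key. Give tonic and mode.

B major

IV is given as E-G#-B — a major triad with root E.
Counting down 3 scale steps from E places the tonic on B; a major triad on degree 4 is diatonic only in major.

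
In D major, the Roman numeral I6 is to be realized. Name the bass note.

F#

I in D major has root D; the chord is D-F#-A.
The figure 6 means first inversion — the third is in the bass.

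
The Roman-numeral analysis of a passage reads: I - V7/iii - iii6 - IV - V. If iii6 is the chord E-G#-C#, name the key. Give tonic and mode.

A major

The anchor chord is a minor triad on C#, labeled iii6.
iii6 on C# implies C# is the mediant; that puts the tonic at A, and the lowercase numeral fits major mode.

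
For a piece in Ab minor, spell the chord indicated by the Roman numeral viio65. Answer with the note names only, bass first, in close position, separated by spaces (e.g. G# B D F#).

Bb Db Fb G

In Ab minor, the leading-tone chord is built on the raised seventh degree, G.
Stacking thirds from G gives G-Bb-Db-Fb.
With the 65 figure the chord is in first inversion; from the bass Bb upward in close position it reads Bb-Db-Fb-G.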